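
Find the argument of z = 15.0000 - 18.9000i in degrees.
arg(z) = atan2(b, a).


Re = 15, Im = -18.9
arg = atan2(-18.9, 15) = -51.5627 degrees

arg(z) = -51.5627 degrees


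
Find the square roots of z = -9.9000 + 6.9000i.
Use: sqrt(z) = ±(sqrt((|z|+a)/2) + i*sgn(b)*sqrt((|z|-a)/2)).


|z| = sqrt(98.01+47.61) = 12.0673
sqrt((|z|+a)/2) = sqrt((12.0673+(-9.9))/2) = sqrt(1.0837) = 1.0410
sqrt((|z|-a)/2) = sqrt((12.0673-(-9.9))/2) = sqrt(10.9837) = 3.3142

±(1.0410 + 3.3142i) i.e. 1.0410 + 3.3142i and -1.0410 - 3.3142i


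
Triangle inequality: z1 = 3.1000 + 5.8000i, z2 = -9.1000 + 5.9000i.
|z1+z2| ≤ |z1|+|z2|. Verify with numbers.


|z1| = sqrt(3.1^2 + 5.8^2) = sqrt(43.25) = 6.5765
|z2| = sqrt((-9.1)^2 + 5.9^2) = sqrt(117.62) = 10.8453
z1+z2 = -6.0000 + 11.7000i
|z1+z2| = sqrt(172.89) = 13.1488
|z1|+|z2| = 6.5765 + 10.8453 = 17.4218

|z1+z2| = 13.1488 ≤ |z1|+|z2| = 17.4218 (verified)


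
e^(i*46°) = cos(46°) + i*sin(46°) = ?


cos(46°) = 0.6947
sin(46°) = 0.7193

e^(i*46°) = 0.6947 + 0.7193i


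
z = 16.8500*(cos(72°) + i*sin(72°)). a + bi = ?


a = 16.8500*cos(72°) = 16.8500*0.309017 = 5.2069
b = 16.8500*sin(72°) = 16.8500*0.951057 = 16.0253

5.2069 + 16.0253i


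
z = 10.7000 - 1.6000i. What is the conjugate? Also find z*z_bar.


z_bar = 10.7000 + 1.6000i
z*z_bar = 10.7^2 + (-1.6)^2 = 114.49 + 2.56 = 117.05

z_bar = 10.7000 + 1.6000i, z*z_bar = 117.05


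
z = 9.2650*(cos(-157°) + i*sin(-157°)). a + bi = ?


a = 9.2650*cos(-157°) = 9.2650*(-0.920505) = -8.5285
b = 9.2650*sin(-157°) = 9.2650*(-0.39073) = -3.6201

-8.5285 - 3.6201i


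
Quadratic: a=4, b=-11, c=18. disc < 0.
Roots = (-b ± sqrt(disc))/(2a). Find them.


disc = (-11)^2 - 4*4*18 = 121 - 288 = -167
sqrt(|disc|) = sqrt(167) = 12.9228
Real part = 11/(2*4) = 1.3750
Imag part = 12.9228/(2*4) = 1.6154

1.3750 ± 1.6154i


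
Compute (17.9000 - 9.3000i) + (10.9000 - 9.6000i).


Real: 17.9 + 10.9 = 28.8
Imag: -9.3 - 9.6 = -18.9

28.8000 - 18.9000i


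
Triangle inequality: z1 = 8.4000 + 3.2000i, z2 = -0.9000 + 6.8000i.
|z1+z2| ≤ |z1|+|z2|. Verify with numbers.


|z1| = sqrt(8.4^2 + 3.2^2) = sqrt(80.8) = 8.9889
|z2| = sqrt((-0.9)^2 + 6.8^2) = sqrt(47.05) = 6.8593
z1+z2 = 7.5000 + 10.0000i
|z1+z2| = sqrt(156.25) = 12.5000
|z1|+|z2| = 8.9889 + 6.8593 = 15.8482

|z1+z2| = 12.5000 ≤ |z1|+|z2| = 15.8482 (verified)


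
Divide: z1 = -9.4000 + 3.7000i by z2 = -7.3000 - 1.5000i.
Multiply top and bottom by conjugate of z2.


Conjugate of z2 = -7.3000 + 1.5000i
Numerator: (-9.4000 + 3.7000i)(-7.3000 + 1.5000i) = 63.0700 - 41.1100i
Denominator: (-7.3)^2 + (-1.5)^2 = 55.54
Result = (63.0700 - 41.1100i)/55.54

1.1356 - 0.7402i


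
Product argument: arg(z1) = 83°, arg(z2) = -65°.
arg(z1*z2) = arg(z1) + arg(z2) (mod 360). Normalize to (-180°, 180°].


arg(z1*z2) = 83° - 65° = 18°
Normalized to (-180°, 180°]: 18°

18°


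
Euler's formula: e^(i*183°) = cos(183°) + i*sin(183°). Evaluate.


cos(183°) = -0.9986
sin(183°) = -0.0523

e^(i*183°) = -0.9986 - 0.0523i


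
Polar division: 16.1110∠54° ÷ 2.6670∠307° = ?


r = 16.1110 / 2.6670 = 6.0409
theta = 54° - 307° = -253° = 107° (mod 360)

6.0409 cis(107°)


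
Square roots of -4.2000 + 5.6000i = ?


|z| = sqrt(17.64+31.36) = 7.0000
sqrt((|z|+a)/2) = sqrt((7.0000+(-4.2))/2) = sqrt(1.4000) = 1.1832
sqrt((|z|-a)/2) = sqrt((7.0000-(-4.2))/2) = sqrt(5.6000) = 2.3664

±(1.1832 + 2.3664i) i.e. 1.1832 + 2.3664i and -1.1832 - 2.3664i


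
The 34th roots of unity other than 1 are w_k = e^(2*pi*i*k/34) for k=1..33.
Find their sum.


With w = e^(2*pi*i/34), all 34 of the 34th roots of unity w^0 = 1, w, ..., w^(33) sum to 0: 1 + w + ... + w^(33) = (1 - w^34)/(1 - w) = 0 since w^34 = 1, w ≠ 1.
Removing the root 1: w + w^2 + ... + w^(33) = 0 - 1 = -1

Sum = -1


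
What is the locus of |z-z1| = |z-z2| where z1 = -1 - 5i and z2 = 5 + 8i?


Equal distances means the locus is the perpendicular bisector of z1 and z2.
Midpoint = ((-1+5)/2, (-5+8)/2) = (2.0000, 1.5000)

Perpendicular bisector through (2.0000, 1.5000)


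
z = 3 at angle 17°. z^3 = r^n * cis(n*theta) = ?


r^3 = 3^3 = 27
n*theta = 3*17° = 51° = 51° (mod 360)
a = 27*cos(51°) = 16.9917
b = 27*sin(51°) = 20.9829

27 cis(51°) = 16.9917 + 20.9829i


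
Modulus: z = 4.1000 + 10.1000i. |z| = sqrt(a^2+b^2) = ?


|z| = sqrt(4.1^2 + 10.1^2) = sqrt(16.81 + 102.01) = sqrt(118.82) = 10.9005

|z| = 10.9005


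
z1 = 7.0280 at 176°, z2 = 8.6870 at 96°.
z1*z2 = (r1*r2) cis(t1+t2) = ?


r = 7.0280 * 8.6870 = 61.0522
theta = 176° + 96° = 272° = 272° (mod 360)

61.0522 cis(272°)


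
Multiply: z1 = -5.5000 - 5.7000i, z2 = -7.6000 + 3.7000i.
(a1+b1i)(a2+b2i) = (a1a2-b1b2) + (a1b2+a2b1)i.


Real = -5.5*(-7.6) - (-5.7)*3.7 = 41.8 - (-21.09) = 62.89
Imag = -5.5*3.7 - (7.6)*(-5.7) = -20.35 + 43.32 = 22.97

62.8900 + 22.9700i


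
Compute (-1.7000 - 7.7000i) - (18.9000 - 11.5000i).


Real: -1.7 - 18.9 = -20.6
Imag: -7.7 + 11.5 = 3.8

-20.6000 + 3.8000i


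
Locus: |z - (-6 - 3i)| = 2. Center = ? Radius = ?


|z - z0| = r is a circle with center z0 and radius r.
Center = (-6, -3), radius = 2

Circle with center (-6, -3) and radius 2


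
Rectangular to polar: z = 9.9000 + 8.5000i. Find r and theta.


r = sqrt(98.01+72.25) = sqrt(170.26) = 13.0484
theta = atan2(8.5, 9.9) = 40.6489 degrees

r = 13.0484, theta = 40.6489 degrees


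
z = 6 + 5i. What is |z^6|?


|z| = sqrt(36+25) = sqrt(61) = 7.8102
|z^6| = |z|^6 = (sqrt(61))^6 = 61^3 = 226981

|z^6| = 226981


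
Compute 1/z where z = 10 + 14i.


|z|^2 = 100+196 = 296
1/z = (10 - 14i)/296

1/z = 0.0338 - 0.0473i


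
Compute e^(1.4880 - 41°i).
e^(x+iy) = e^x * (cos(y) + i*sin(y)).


e^1.4880 = 4.4282
cos(-41°) = 0.7547
sin(-41°) = -0.65606
Real = 4.4282*0.7547 = 3.3420
Imag = 4.4282*(-0.65606) = -2.9052

3.3420 - 2.9052i


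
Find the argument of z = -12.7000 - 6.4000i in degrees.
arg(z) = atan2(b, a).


Re = -12.7, Im = -6.4
arg = atan2(-6.4, -12.7) = -153.2548 degrees

arg(z) = -153.2548 degrees


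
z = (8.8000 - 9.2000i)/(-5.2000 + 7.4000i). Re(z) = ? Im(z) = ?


Multiply by conjugate: (8.8000 - 9.2000i)(-5.2000 - 7.4000i) / ((-5.2)^2 + 7.4^2)
Numerator real = 8.8*(-5.2) - (9.2)*7.4 = -113.84
Numerator imag = -9.2*(-5.2) - 8.8*7.4 = -17.28
Denominator = 81.8
Re(z) = -113.84/81.8 = -1.3917
Im(z) = -17.28/81.8 = -0.2112

Re(z) = -1.3917, Im(z) = -0.2112


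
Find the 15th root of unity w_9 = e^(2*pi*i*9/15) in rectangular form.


Angle = 360*9/15 = 216°
a = cos(216°) = -0.8090
b = sin(216°) = -0.5878

-0.8090 - 0.5878i


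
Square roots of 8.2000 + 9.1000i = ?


|z| = sqrt(67.24+82.81) = 12.2495
sqrt((|z|+a)/2) = sqrt((12.2495+8.2)/2) = sqrt(10.2247) = 3.1976
sqrt((|z|-a)/2) = sqrt((12.2495-8.2)/2) = sqrt(2.0247) = 1.4229

±(3.1976 + 1.4229i) i.e. 3.1976 + 1.4229i and -3.1976 - 1.4229i


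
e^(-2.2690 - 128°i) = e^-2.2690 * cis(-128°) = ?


e^-2.2690 = 0.1034
cos(-128°) = -0.6157
sin(-128°) = -0.788
Real = 0.1034*(-0.6157) = -0.0637
Imag = 0.1034*(-0.788) = -0.0815

-0.0637 - 0.0815i


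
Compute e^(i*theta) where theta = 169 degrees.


cos(169°) = -0.9816
sin(169°) = 0.1908

e^(i*169°) = -0.9816 + 0.1908i


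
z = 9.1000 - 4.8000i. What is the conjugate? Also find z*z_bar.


z_bar = 9.1000 + 4.8000i
z*z_bar = 9.1^2 + (-4.8)^2 = 82.81 + 23.04 = 105.85

z_bar = 9.1000 + 4.8000i, z*z_bar = 105.85


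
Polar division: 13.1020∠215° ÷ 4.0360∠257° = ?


r = 13.1020 / 4.0360 = 3.2463
theta = 215° - 257° = -42° = 318° (mod 360)

3.2463 cis(318°)


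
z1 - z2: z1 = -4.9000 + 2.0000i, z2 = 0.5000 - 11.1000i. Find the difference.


Real: -4.9 - 0.5 = -5.4
Imag: 2 + 11.1 = 13.1

-5.4000 + 13.1000i


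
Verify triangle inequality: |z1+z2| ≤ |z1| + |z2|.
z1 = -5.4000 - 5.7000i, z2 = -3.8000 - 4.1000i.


|z1| = sqrt((-5.4)^2 + (-5.7)^2) = sqrt(61.65) = 7.8518
|z2| = sqrt((-3.8)^2 + (-4.1)^2) = sqrt(31.25) = 5.5902
z1+z2 = -9.2000 - 9.8000i
|z1+z2| = sqrt(180.68) = 13.4417
|z1|+|z2| = 7.8518 + 5.5902 = 13.4420

|z1+z2| = 13.4417 ≤ |z1|+|z2| = 13.4420 (verified)


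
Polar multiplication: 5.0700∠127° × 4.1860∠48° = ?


r = 5.0700 * 4.1860 = 21.2230
theta = 127° + 48° = 175° = 175° (mod 360)

21.2230 cis(175°)


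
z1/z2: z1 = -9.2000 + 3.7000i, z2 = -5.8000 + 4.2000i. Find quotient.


Conjugate of z2 = -5.8000 - 4.2000i
Numerator: (-9.2000 + 3.7000i)(-5.8000 - 4.2000i) = 68.9000 + 17.1800i
Denominator: (-5.8)^2 + 4.2^2 = 51.28
Result = (68.9000 + 17.1800i)/51.28

1.3436 + 0.3350i


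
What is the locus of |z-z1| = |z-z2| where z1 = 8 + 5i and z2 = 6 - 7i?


Equal distances means the locus is the perpendicular bisector of z1 and z2.
Midpoint = ((8+6)/2, (5+(-7))/2) = (7.0000, -1.0000)

Perpendicular bisector through (7.0000, -1.0000)


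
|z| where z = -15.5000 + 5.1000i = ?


|z| = sqrt((-15.5)^2 + 5.1^2) = sqrt(240.25 + 26.01) = sqrt(266.26) = 16.3175

|z| = 16.3175


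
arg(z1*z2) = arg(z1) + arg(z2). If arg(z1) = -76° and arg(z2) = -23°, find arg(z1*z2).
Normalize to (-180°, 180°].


arg(z1*z2) = -76° - 23° = -99°
Normalized to (-180°, 180°]: -99°

-99°


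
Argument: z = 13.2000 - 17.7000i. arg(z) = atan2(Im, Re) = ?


Re = 13.2, Im = -17.7
arg = atan2(-17.7, 13.2) = -53.2858 degrees

arg(z) = -53.2858 degrees


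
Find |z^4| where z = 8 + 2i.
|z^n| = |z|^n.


|z| = sqrt(64+4) = sqrt(68) = 8.2462
|z^4| = |z|^4 = (sqrt(68))^4 = 68^2 = 4624

|z^4| = 4624


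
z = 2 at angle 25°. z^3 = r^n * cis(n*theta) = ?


r^3 = 2^3 = 8
n*theta = 3*25° = 75° = 75° (mod 360)
a = 8*cos(75°) = 2.0706
b = 8*sin(75°) = 7.7274

8 cis(75°) = 2.0706 + 7.7274i


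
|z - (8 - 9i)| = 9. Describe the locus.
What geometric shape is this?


|z - z0| = r is a circle with center z0 and radius r.
Center = (8, -9), radius = 9

Circle with center (8, -9) and radius 9


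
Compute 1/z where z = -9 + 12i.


|z|^2 = 81+144 = 225
1/z = (-9 - 12i)/225

1/z = -0.0400 - 0.0533i


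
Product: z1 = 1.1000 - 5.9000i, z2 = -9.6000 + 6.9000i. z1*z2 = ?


Real = 1.1*(-9.6) - (-5.9)*6.9 = -10.56 - (-40.71) = 30.15
Imag = 1.1*6.9 - (9.6)*(-5.9) = 7.59 + 56.64 = 64.23

30.1500 + 64.2300i


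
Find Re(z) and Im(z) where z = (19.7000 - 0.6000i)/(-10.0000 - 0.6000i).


Multiply by conjugate: (19.7000 - 0.6000i)(-10.0000 + 0.6000i) / ((-10)^2 + (-0.6)^2)
Numerator real = 19.7*(-10) - (0.6)*(-0.6) = -196.64
Numerator imag = -0.6*(-10) - 19.7*(-0.6) = 17.82
Denominator = 100.36
Re(z) = -196.64/100.36 = -1.9593
Im(z) = 17.82/100.36 = 0.1776

Re(z) = -1.9593, Im(z) = 0.1776


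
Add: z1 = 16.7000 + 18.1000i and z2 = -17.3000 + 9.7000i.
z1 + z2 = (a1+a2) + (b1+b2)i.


Real: 16.7 - 17.3 = -0.6
Imag: 18.1 + 9.7 = 27.8

-0.6000 + 27.8000i


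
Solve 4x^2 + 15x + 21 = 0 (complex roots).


disc = 15^2 - 4*4*21 = 225 - 336 = -111
sqrt(|disc|) = sqrt(111) = 10.5357
Real part = -15/(2*4) = -1.8750
Imag part = 10.5357/(2*4) = 1.3170

-1.8750 ± 1.3170i


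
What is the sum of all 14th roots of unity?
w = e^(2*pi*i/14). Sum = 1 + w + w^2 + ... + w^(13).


The sum of all 14th roots of unity is 0.
Geometric series: (1 - w^14)/(1 - w) = (1-1)/(1-w) = 0 since w^14 = 1, w ≠ 1.
Alternatively: coefficient of z^13 in z^14 - 1 is 0.

0


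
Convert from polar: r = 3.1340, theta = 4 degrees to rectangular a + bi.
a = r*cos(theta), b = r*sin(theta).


a = 3.1340*cos(4°) = 3.1340*0.99756 = 3.1264
b = 3.1340*sin(4°) = 3.1340*0.06976 = 0.2186

3.1264 + 0.2186i


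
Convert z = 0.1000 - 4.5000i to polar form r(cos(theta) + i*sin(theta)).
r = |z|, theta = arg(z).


r = sqrt(0.01+20.25) = sqrt(20.26) = 4.5011
theta = atan2(-4.5, 0.1) = -88.7270 degrees

r = 4.5011, theta = -88.7270 degrees


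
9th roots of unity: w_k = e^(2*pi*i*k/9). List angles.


The 9th roots of unity are cis(360k/9°) for k=0..8
Angle step = 360/9 = 40°
Primitive root: cis(40°)
Primitive root = 0.7660 + 0.6428i

9 roots at angles: 0°, 40°, 80°, 120°, 160°, 200°, 240°, 280°, 320°


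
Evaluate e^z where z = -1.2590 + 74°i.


e^-1.2590 = 0.2839
cos(74°) = 0.27564
sin(74°) = 0.9613
Real = 0.2839*0.27564 = 0.0783
Imag = 0.2839*0.9613 = 0.2729

0.0783 + 0.2729i


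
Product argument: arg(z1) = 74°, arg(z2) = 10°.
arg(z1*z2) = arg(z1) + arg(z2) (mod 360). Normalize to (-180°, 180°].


arg(z1*z2) = 74° + 10° = 84°
Normalized to (-180°, 180°]: 84°

84°


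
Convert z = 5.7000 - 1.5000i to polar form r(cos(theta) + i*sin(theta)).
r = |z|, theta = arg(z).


r = sqrt(32.49+2.25) = sqrt(34.74) = 5.8941
theta = atan2(-1.5, 5.7) = -14.7436 degrees

r = 5.8941, theta = -14.7436 degrees


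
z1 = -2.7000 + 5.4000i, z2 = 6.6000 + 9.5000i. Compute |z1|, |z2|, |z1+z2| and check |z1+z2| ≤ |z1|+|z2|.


|z1| = sqrt((-2.7)^2 + 5.4^2) = sqrt(36.45) = 6.0374
|z2| = sqrt(6.6^2 + 9.5^2) = sqrt(133.81) = 11.5676
z1+z2 = 3.9000 + 14.9000i
|z1+z2| = sqrt(237.22) = 15.4019
|z1|+|z2| = 6.0374 + 11.5676 = 17.6050

|z1+z2| = 15.4019 ≤ |z1|+|z2| = 17.6050 (verified)


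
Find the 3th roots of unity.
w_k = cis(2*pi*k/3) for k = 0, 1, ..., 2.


The 3th roots of unity are cis(360k/3°) for k=0..2
Angle step = 360/3 = 120°
Primitive root: cis(120°)
Primitive root = -0.5000 + 0.8660i

3 roots at angles: 0°, 120°, 240°


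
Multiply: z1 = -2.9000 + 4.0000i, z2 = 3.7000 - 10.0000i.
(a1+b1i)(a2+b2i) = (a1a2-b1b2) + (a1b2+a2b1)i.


Real = -2.9*3.7 - 4*(-10) = -10.73 - (-40) = 29.27
Imag = -2.9*(-10) + 3.7*4 = 29 + 14.8 = 43.8

29.2700 + 43.8000i


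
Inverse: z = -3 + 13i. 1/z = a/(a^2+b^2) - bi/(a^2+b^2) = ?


|z|^2 = 9+169 = 178
1/z = (-3 - 13i)/178

1/z = -0.0169 - 0.0730i


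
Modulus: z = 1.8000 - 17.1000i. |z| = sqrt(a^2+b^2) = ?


|z| = sqrt(1.8^2 + (-17.1)^2) = sqrt(3.24 + 292.41) = sqrt(295.65) = 17.1945

|z| = 17.1945


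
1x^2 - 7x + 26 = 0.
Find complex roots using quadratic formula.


disc = (-7)^2 - 4*1*26 = 49 - 104 = -55
sqrt(|disc|) = sqrt(55) = 7.4162
Real part = 7/(2*1) = 3.5000
Imag part = 7.4162/(2*1) = 3.7081

3.5000 ± 3.7081i


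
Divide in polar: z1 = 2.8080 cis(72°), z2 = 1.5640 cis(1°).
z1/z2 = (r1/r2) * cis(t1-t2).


r = 2.8080 / 1.5640 = 1.7954
theta = 72° - 1° = 71° = 71° (mod 360)

1.7954 cis(71°)


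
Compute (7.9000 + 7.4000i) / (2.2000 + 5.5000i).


Conjugate of z2 = 2.2000 - 5.5000i
Numerator: (7.9000 + 7.4000i)(2.2000 - 5.5000i) = 58.0800 - 27.1700i
Denominator: 2.2^2 + 5.5^2 = 35.09
Result = (58.0800 - 27.1700i)/35.09

1.6552 - 0.7743i


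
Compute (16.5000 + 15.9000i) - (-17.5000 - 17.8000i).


Real: 16.5 + 17.5 = 34
Imag: 15.9 + 17.8 = 33.7

34.0000 + 33.7000i


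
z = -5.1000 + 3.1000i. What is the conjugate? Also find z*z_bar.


z_bar = -5.1000 - 3.1000i
z*z_bar = (-5.1)^2 + 3.1^2 = 26.01 + 9.61 = 35.62

z_bar = -5.1000 - 3.1000i, z*z_bar = 35.62


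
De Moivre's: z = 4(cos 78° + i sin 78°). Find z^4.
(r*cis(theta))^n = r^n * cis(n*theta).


r^4 = 4^4 = 256
n*theta = 4*78° = 312° = 312° (mod 360)
a = 256*cos(312°) = 171.2974
b = 256*sin(312°) = -190.2451

256 cis(312°) = 171.2974 - 190.2451i


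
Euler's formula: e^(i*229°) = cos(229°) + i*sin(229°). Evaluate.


cos(229°) = -0.6561
sin(229°) = -0.7547

e^(i*229°) = -0.6561 - 0.7547i


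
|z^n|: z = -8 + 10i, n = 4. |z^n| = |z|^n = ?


|z| = sqrt(64+100) = sqrt(164) = 12.8062
|z^4| = |z|^4 = (sqrt(164))^4 = 164^2 = 26896

|z^4| = 26896


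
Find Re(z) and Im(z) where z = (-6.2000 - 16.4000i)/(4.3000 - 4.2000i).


Multiply by conjugate: (-6.2000 - 16.4000i)(4.3000 + 4.2000i) / (4.3^2 + (-4.2)^2)
Numerator real = -6.2*4.3 - (16.4)*(-4.2) = 42.22
Numerator imag = -16.4*4.3 - (-6.2)*(-4.2) = -96.56
Denominator = 36.13
Re(z) = 42.22/36.13 = 1.1686
Im(z) = -96.56/36.13 = -2.6726

Re(z) = 1.1686, Im(z) = -2.6726


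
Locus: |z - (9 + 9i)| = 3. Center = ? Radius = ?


|z - z0| = r is a circle with center z0 and radius r.
Center = (9, 9), radius = 3

Circle with center (9, 9) and radius 3


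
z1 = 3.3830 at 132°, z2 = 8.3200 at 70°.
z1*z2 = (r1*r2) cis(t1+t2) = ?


r = 3.3830 * 8.3200 = 28.1466
theta = 132° + 70° = 202° = 202° (mod 360)

28.1466 cis(202°)


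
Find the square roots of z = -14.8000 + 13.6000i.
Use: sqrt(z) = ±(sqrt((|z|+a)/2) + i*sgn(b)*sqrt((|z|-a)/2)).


|z| = sqrt(219.04+184.96) = 20.0998
sqrt((|z|+a)/2) = sqrt((20.0998+(-14.8))/2) = sqrt(2.6499) = 1.6278
sqrt((|z|-a)/2) = sqrt((20.0998-(-14.8))/2) = sqrt(17.4499) = 4.1773

±(1.6278 + 4.1773i) i.e. 1.6278 + 4.1773i and -1.6278 - 4.1773i


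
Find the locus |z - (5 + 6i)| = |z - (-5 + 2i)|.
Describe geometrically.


Equal distances means the locus is the perpendicular bisector of z1 and z2.
Midpoint = ((5+(-5))/2, (6+2)/2) = (0, 4.0000)

Perpendicular bisector through (0, 4.0000)


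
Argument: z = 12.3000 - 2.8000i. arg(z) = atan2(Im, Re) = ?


Re = 12.3, Im = -2.8
arg = atan2(-2.8, 12.3) = -12.8244 degrees

arg(z) = -12.8244 degrees


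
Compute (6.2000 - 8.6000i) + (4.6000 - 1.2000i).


Real: 6.2 + 4.6 = 10.8
Imag: -8.6 - 1.2 = -9.8

10.8000 - 9.8000i


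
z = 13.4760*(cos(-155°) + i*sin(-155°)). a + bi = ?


a = 13.4760*cos(-155°) = 13.4760*(-0.90631) = -12.2134
b = 13.4760*sin(-155°) = 13.4760*(-0.42262) = -5.6952

-12.2134 - 5.6952i


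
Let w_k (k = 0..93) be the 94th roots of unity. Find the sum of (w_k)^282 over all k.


The roots are w_k = w^k with w = e^(2*pi*i/94), and (w^k)^282 = (w^282)^k.
So S = 1 + u + u^2 + ... + u^(93) with u = w^282.
282 = 3*94 + 0, so 282 is a multiple of 94 and u = (w^94)^3 = 1.
Every one of the 94 terms equals 1: S = 94

S = 94


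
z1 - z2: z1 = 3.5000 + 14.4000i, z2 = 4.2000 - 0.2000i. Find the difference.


Real: 3.5 - 4.2 = -0.7
Imag: 14.4 + 0.2 = 14.6

-0.7000 + 14.6000i


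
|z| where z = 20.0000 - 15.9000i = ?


|z| = sqrt(20^2 + (-15.9)^2) = sqrt(400 + 252.81) = sqrt(652.81) = 25.5501

|z| = 25.5501


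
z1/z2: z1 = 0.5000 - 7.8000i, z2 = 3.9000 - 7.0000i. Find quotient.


Conjugate of z2 = 3.9000 + 7.0000i
Numerator: (0.5000 - 7.8000i)(3.9000 + 7.0000i) = 56.5500 - 26.9200i
Denominator: 3.9^2 + (-7)^2 = 64.21
Result = (56.5500 - 26.9200i)/64.21

0.8807 - 0.4192i


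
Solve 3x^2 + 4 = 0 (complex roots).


disc = 0^2 - 4*3*4 = 0 - 48 = -48
sqrt(|disc|) = sqrt(48) = 6.9282
Real part = 0/(2*3) = 0
Imag part = 6.9282/(2*3) = 1.1547

0 ± 1.1547i


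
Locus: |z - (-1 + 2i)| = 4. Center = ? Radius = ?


|z - z0| = r is a circle with center z0 and radius r.
Center = (-1, 2), radius = 4

Circle with center (-1, 2) and radius 4


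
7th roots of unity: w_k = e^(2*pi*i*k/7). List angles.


The 7th roots of unity are cis(360k/7°) for k=0..6
Angle step = 360/7 = 51.4286°
Primitive root: cis(51.4286°)
Primitive root = 0.6235 + 0.7818i

7 roots at angles: 0°, 51.4286°, 102.8571°, 154.2857°, 205.7143°, 257.1429°, 308.5714°


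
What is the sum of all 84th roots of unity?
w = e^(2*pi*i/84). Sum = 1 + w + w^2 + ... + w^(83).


The sum of all 84th roots of unity is 0.
Geometric series: (1 - w^84)/(1 - w) = (1-1)/(1-w) = 0 since w^84 = 1, w ≠ 1.
Alternatively: coefficient of z^83 in z^84 - 1 is 0.

0


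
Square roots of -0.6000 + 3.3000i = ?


|z| = sqrt(0.36+10.89) = 3.3541
sqrt((|z|+a)/2) = sqrt((3.3541+(-0.6))/2) = sqrt(1.3771) = 1.1735
sqrt((|z|-a)/2) = sqrt((3.3541-(-0.6))/2) = sqrt(1.9771) = 1.4061

±(1.1735 + 1.4061i) i.e. 1.1735 + 1.4061i and -1.1735 - 1.4061i


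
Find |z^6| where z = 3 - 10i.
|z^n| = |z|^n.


|z| = sqrt(9+100) = sqrt(109) = 10.4403
|z^6| = |z|^6 = (sqrt(109))^6 = 109^3 = 1295029

|z^6| = 1295029


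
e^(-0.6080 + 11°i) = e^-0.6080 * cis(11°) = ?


e^-0.6080 = 0.5444
cos(11°) = 0.9816
sin(11°) = 0.1908
Real = 0.5444*0.9816 = 0.5344
Imag = 0.5444*0.1908 = 0.1039

0.5344 + 0.1039i


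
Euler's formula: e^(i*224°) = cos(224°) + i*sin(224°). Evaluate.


cos(224°) = -0.7193
sin(224°) = -0.6947

e^(i*224°) = -0.7193 - 0.6947i


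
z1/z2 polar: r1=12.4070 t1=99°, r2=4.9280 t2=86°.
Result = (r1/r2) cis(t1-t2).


r = 12.4070 / 4.9280 = 2.5177
theta = 99° - 86° = 13° = 13° (mod 360)

2.5177 cis(13°)


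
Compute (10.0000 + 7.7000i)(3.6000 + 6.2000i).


Real = 10*3.6 - 7.7*6.2 = 36 - 47.74 = -11.74
Imag = 10*6.2 + 3.6*7.7 = 62 + 27.72 = 89.72

-11.7400 + 89.7200i


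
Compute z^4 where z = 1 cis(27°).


r^4 = 1^4 = 1
n*theta = 4*27° = 108° = 108° (mod 360)
a = 1*cos(108°) = -0.3090
b = 1*sin(108°) = 0.9511

1 cis(108°) = -0.3090 + 0.9511i


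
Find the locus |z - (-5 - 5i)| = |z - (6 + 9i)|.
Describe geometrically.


Equal distances means the locus is the perpendicular bisector of z1 and z2.
Midpoint = ((-5+6)/2, (-5+9)/2) = (0.5000, 2.0000)

Perpendicular bisector through (0.5000, 2.0000)


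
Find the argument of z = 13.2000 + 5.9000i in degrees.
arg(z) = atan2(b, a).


Re = 13.2, Im = 5.9
arg = atan2(5.9, 13.2) = 24.0832 degrees

arg(z) = 24.0832 degrees


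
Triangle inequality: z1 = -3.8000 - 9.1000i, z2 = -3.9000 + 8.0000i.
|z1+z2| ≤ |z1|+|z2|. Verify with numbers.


|z1| = sqrt((-3.8)^2 + (-9.1)^2) = sqrt(97.25) = 9.8615
|z2| = sqrt((-3.9)^2 + 8^2) = sqrt(79.21) = 8.9000
z1+z2 = -7.7000 - 1.1000i
|z1+z2| = sqrt(60.5) = 7.7782
|z1|+|z2| = 9.8615 + 8.9000 = 18.7615

|z1+z2| = 7.7782 ≤ |z1|+|z2| = 18.7615 (verified)


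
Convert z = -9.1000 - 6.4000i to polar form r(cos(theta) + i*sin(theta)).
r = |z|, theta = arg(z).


r = sqrt(82.81+40.96) = sqrt(123.77) = 11.1252
theta = atan2(-6.4, -9.1) = -144.8814 degrees

r = 11.1252, theta = -144.8814 degrees


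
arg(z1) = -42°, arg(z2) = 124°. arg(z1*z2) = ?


arg(z1*z2) = -42° + 124° = 82°
Normalized to (-180°, 180°]: 82°

82°


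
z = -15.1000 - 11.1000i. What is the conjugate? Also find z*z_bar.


z_bar = -15.1000 + 11.1000i
z*z_bar = (-15.1)^2 + (-11.1)^2 = 228.01 + 123.21 = 351.22

z_bar = -15.1000 + 11.1000i, z*z_bar = 351.22


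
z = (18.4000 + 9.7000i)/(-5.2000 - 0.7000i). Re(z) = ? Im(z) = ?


Multiply by conjugate: (18.4000 + 9.7000i)(-5.2000 + 0.7000i) / ((-5.2)^2 + (-0.7)^2)
Numerator real = 18.4*(-5.2) + 9.7*(-0.7) = -102.47
Numerator imag = 9.7*(-5.2) - 18.4*(-0.7) = -37.56
Denominator = 27.53
Re(z) = -102.47/27.53 = -3.7221
Im(z) = -37.56/27.53 = -1.3643

Re(z) = -3.7221, Im(z) = -1.3643


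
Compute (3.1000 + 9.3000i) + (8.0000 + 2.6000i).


Real: 3.1 + 8 = 11.1
Imag: 9.3 + 2.6 = 11.9

11.1000 + 11.9000i


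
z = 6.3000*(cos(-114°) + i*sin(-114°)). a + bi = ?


a = 6.3000*cos(-114°) = 6.3000*(-0.406737) = -2.5624
b = 6.3000*sin(-114°) = 6.3000*(-0.913545) = -5.7553

-2.5624 - 5.7553i


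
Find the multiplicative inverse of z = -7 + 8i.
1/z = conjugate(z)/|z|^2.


|z|^2 = 49+64 = 113
1/z = (-7 - 8i)/113

1/z = -0.0619 - 0.0708i


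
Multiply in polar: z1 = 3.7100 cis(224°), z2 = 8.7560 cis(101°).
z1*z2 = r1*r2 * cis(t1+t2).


r = 3.7100 * 8.7560 = 32.4848
theta = 224° + 101° = 325° = 325° (mod 360)

32.4848 cis(325°)


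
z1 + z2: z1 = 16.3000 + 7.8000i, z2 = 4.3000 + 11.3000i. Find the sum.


Real: 16.3 + 4.3 = 20.6
Imag: 7.8 + 11.3 = 19.1

20.6000 + 19.1000i


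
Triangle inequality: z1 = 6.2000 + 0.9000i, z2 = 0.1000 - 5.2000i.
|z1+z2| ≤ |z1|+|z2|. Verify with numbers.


|z1| = sqrt(6.2^2 + 0.9^2) = sqrt(39.25) = 6.2650
|z2| = sqrt(0.1^2 + (-5.2)^2) = sqrt(27.05) = 5.2010
z1+z2 = 6.3000 - 4.3000i
|z1+z2| = sqrt(58.18) = 7.6276
|z1|+|z2| = 6.2650 + 5.2010 = 11.4660

|z1+z2| = 7.6276 ≤ |z1|+|z2| = 11.4660 (verified)


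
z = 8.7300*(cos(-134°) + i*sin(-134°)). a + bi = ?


a = 8.7300*cos(-134°) = 8.7300*(-0.69466) = -6.0644
b = 8.7300*sin(-134°) = 8.7300*(-0.71934) = -6.2798

-6.0644 - 6.2798i


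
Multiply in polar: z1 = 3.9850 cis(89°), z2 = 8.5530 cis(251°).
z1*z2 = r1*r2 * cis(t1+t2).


r = 3.9850 * 8.5530 = 34.0837
theta = 89° + 251° = 340° = 340° (mod 360)

34.0837 cis(340°)


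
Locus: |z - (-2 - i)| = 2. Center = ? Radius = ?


|z - z0| = r is a circle with center z0 and radius r.
Center = (-2, -1), radius = 2

Circle with center (-2, -1) and radius 2


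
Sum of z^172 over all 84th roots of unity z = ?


The roots are w_k = w^k with w = e^(2*pi*i/84), and (w^k)^172 = (w^172)^k.
So S = 1 + u + u^2 + ... + u^(83) with u = w^172.
172 = 2*84 + 4, so 172 is not a multiple of 84: u = (w^84)^2 * w^4 = w^4 ≠ 1 (w is a primitive 84th root), while u^84 = (w^84)^172 = 1.
Geometric series: S = (1 - u^84)/(1 - u) = (1 - 1)/(1 - u) = 0

S = 0


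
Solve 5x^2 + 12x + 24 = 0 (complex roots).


disc = 12^2 - 4*5*24 = 144 - 480 = -336
sqrt(|disc|) = sqrt(336) = 18.3303
Real part = -12/(2*5) = -1.2000
Imag part = 18.3303/(2*5) = 1.8330

-1.2000 ± 1.8330i


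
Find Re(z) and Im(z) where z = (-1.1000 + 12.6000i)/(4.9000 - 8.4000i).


Multiply by conjugate: (-1.1000 + 12.6000i)(4.9000 + 8.4000i) / (4.9^2 + (-8.4)^2)
Numerator real = -1.1*4.9 + 12.6*(-8.4) = -111.23
Numerator imag = 12.6*4.9 - (-1.1)*(-8.4) = 52.5
Denominator = 94.57
Re(z) = -111.23/94.57 = -1.1762
Im(z) = 52.5/94.57 = 0.5551

Re(z) = -1.1762, Im(z) = 0.5551


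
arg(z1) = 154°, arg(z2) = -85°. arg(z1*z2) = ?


arg(z1*z2) = 154° - 85° = 69°
Normalized to (-180°, 180°]: 69°

69°


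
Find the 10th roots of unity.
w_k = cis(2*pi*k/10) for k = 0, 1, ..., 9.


The 10th roots of unity are cis(360k/10°) for k=0..9
Angle step = 360/10 = 36°
Primitive root: cis(36°)
Primitive root = 0.8090 + 0.5878i

10 roots at angles: 0°, 36°, 72°, 108°, 144°, 180°, 216°, 252°, 288°, 324°


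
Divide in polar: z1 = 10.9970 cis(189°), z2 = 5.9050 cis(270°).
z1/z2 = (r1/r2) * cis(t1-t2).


r = 10.9970 / 5.9050 = 1.8623
theta = 189° - 270° = -81° = 279° (mod 360)

1.8623 cis(279°)


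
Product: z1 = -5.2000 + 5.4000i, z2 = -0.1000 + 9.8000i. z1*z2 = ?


Real = -5.2*(-0.1) - 5.4*9.8 = 0.52 - 52.92 = -52.4
Imag = -5.2*9.8 - (0.1)*5.4 = -50.96 - (0.54) = -51.5

-52.4000 - 51.5000i


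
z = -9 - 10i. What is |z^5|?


|z| = sqrt(81+100) = sqrt(181) = 13.4536
|z^5| = |z|^5 = (sqrt(181))^5 = 181^2 * sqrt(181) = 32761*sqrt(181)

|z^5| = 32761*sqrt(181) ≈ 440754.1774


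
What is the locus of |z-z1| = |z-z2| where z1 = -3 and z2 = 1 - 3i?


Equal distances means the locus is the perpendicular bisector of z1 and z2.
Midpoint = ((-3+1)/2, (0+(-3))/2) = (-1.0000, -1.5000)

Perpendicular bisector through (-1.0000, -1.5000)


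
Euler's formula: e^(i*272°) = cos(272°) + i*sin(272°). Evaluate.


cos(272°) = 0.0349
sin(272°) = -0.9994

e^(i*272°) = 0.0349 - 0.9994i


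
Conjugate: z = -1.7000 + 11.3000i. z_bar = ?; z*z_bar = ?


z_bar = -1.7000 - 11.3000i
z*z_bar = (-1.7)^2 + 11.3^2 = 2.89 + 127.69 = 130.58

z_bar = -1.7000 - 11.3000i, z*z_bar = 130.58


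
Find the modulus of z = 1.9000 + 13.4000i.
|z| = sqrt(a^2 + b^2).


|z| = sqrt(1.9^2 + 13.4^2) = sqrt(3.61 + 179.56) = sqrt(183.17) = 13.5340

|z| = 13.5340


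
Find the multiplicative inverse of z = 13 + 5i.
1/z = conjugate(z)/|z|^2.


|z|^2 = 169+25 = 194
1/z = (13 - 5i)/194

1/z = 0.0670 - 0.0258i


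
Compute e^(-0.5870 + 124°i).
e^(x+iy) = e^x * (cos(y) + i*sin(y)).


e^-0.5870 = 0.5560
cos(124°) = -0.5592
sin(124°) = 0.829
Real = 0.5560*(-0.5592) = -0.3109
Imag = 0.5560*0.829 = 0.4609

-0.3109 + 0.4609i


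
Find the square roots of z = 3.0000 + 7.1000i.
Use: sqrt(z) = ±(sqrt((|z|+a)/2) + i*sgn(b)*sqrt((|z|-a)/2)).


|z| = sqrt(9+50.41) = 7.7078
sqrt((|z|+a)/2) = sqrt((7.7078+3)/2) = sqrt(5.3539) = 2.3138
sqrt((|z|-a)/2) = sqrt((7.7078-3)/2) = sqrt(2.3539) = 1.5342

±(2.3138 + 1.5342i) i.e. 2.3138 + 1.5342i and -2.3138 - 1.5342i


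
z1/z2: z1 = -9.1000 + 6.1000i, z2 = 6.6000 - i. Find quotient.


Conjugate of z2 = 6.6000 + i
Numerator: (-9.1000 + 6.1000i)(6.6000 + i) = -66.1600 + 31.1600i
Denominator: 6.6^2 + (-1)^2 = 44.56
Result = (-66.1600 + 31.1600i)/44.56

-1.4847 + 0.6993i


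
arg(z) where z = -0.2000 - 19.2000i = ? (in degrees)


Re = -0.2, Im = -19.2
arg = atan2(-19.2, -0.2) = -90.5968 degrees

arg(z) = -90.5968 degrees


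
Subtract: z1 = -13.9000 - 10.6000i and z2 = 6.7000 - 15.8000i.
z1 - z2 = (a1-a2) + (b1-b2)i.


Real: -13.9 - 6.7 = -20.6
Imag: -10.6 + 15.8 = 5.2

-20.6000 + 5.2000i


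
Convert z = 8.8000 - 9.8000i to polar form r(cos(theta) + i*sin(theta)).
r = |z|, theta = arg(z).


r = sqrt(77.44+96.04) = sqrt(173.48) = 13.1712
theta = atan2(-9.8, 8.8) = -48.0775 degrees

r = 13.1712, theta = -48.0775 degrees


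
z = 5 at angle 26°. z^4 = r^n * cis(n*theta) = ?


r^4 = 5^4 = 625
n*theta = 4*26° = 104° = 104° (mod 360)
a = 625*cos(104°) = -151.2012
b = 625*sin(104°) = 606.4348

625 cis(104°) = -151.2012 + 606.4348i


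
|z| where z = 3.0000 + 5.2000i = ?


|z| = sqrt(3^2 + 5.2^2) = sqrt(9 + 27.04) = sqrt(36.04) = 6.0033

|z| = 6.0033


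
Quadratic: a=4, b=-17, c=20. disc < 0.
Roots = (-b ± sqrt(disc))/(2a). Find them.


disc = (-17)^2 - 4*4*20 = 289 - 320 = -31
sqrt(|disc|) = sqrt(31) = 5.5678
Real part = 17/(2*4) = 2.1250
Imag part = 5.5678/(2*4) = 0.6960

2.1250 ± 0.6960i


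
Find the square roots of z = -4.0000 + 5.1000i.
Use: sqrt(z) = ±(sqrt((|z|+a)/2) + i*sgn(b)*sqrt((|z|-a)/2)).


|z| = sqrt(16+26.01) = 6.4815
sqrt((|z|+a)/2) = sqrt((6.4815+(-4))/2) = sqrt(1.2408) = 1.1139
sqrt((|z|-a)/2) = sqrt((6.4815-(-4))/2) = sqrt(5.2408) = 2.2893

±(1.1139 + 2.2893i) i.e. 1.1139 + 2.2893i and -1.1139 - 2.2893i


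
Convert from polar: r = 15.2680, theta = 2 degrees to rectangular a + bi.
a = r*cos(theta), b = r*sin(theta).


a = 15.2680*cos(2°) = 15.2680*0.99939 = 15.2587
b = 15.2680*sin(2°) = 15.2680*0.034899 = 0.5328

15.2587 + 0.5328i


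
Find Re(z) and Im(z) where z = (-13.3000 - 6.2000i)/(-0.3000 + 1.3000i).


Multiply by conjugate: (-13.3000 - 6.2000i)(-0.3000 - 1.3000i) / ((-0.3)^2 + 1.3^2)
Numerator real = -13.3*(-0.3) - (6.2)*1.3 = -4.07
Numerator imag = -6.2*(-0.3) - (-13.3)*1.3 = 19.15
Denominator = 1.78
Re(z) = -4.07/1.78 = -2.2865
Im(z) = 19.15/1.78 = 10.7584

Re(z) = -2.2865, Im(z) = 10.7584


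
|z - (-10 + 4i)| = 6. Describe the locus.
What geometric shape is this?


|z - z0| = r is a circle with center z0 and radius r.
Center = (-10, 4), radius = 6

Circle with center (-10, 4) and radius 6


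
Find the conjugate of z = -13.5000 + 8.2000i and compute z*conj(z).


z_bar = -13.5000 - 8.2000i
z*z_bar = (-13.5)^2 + 8.2^2 = 182.25 + 67.24 = 249.49

z_bar = -13.5000 - 8.2000i, z*z_bar = 249.49


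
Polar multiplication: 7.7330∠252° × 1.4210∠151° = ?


r = 7.7330 * 1.4210 = 10.9886
theta = 252° + 151° = 403° = 43° (mod 360)

10.9886 cis(43°)


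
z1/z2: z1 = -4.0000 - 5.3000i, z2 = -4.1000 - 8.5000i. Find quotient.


Conjugate of z2 = -4.1000 + 8.5000i
Numerator: (-4.0000 - 5.3000i)(-4.1000 + 8.5000i) = 61.4500 - 12.2700i
Denominator: (-4.1)^2 + (-8.5)^2 = 89.06
Result = (61.4500 - 12.2700i)/89.06

0.6900 - 0.1378i


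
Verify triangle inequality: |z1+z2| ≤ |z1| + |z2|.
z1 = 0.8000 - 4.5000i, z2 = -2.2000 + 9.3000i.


|z1| = sqrt(0.8^2 + (-4.5)^2) = sqrt(20.89) = 4.5706
|z2| = sqrt((-2.2)^2 + 9.3^2) = sqrt(91.33) = 9.5567
z1+z2 = -1.4000 + 4.8000i
|z1+z2| = sqrt(25) = 5.0000
|z1|+|z2| = 4.5706 + 9.5567 = 14.1273

|z1+z2| = 5.0000 ≤ |z1|+|z2| = 14.1273 (verified)


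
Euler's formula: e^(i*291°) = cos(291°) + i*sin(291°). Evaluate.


cos(291°) = 0.3584
sin(291°) = -0.9336

e^(i*291°) = 0.3584 - 0.9336i


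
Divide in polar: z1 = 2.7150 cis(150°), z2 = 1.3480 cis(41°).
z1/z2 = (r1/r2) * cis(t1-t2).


r = 2.7150 / 1.3480 = 2.0141
theta = 150° - 41° = 109° = 109° (mod 360)

2.0141 cis(109°)


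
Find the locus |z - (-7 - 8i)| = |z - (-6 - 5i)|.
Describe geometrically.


Equal distances means the locus is the perpendicular bisector of z1 and z2.
Midpoint = ((-7+(-6))/2, (-8+(-5))/2) = (-6.5000, -6.5000)

Perpendicular bisector through (-6.5000, -6.5000)


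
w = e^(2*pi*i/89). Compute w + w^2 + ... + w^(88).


With w = e^(2*pi*i/89), all 89 of the 89th roots of unity w^0 = 1, w, ..., w^(88) sum to 0: 1 + w + ... + w^(88) = (1 - w^89)/(1 - w) = 0 since w^89 = 1, w ≠ 1.
Removing the root 1: w + w^2 + ... + w^(88) = 0 - 1 = -1

Sum = -1


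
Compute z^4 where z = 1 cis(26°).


r^4 = 1^4 = 1
n*theta = 4*26° = 104° = 104° (mod 360)
a = 1*cos(104°) = -0.2419
b = 1*sin(104°) = 0.9703

1 cis(104°) = -0.2419 + 0.9703i


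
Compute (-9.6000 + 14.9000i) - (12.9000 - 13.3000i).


Real: -9.6 - 12.9 = -22.5
Imag: 14.9 + 13.3 = 28.2

-22.5000 + 28.2000i


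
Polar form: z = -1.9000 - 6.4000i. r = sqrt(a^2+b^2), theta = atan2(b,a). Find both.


r = sqrt(3.61+40.96) = sqrt(44.57) = 6.6761
theta = atan2(-6.4, -1.9) = -106.5348 degrees

r = 6.6761, theta = -106.5348 degrees


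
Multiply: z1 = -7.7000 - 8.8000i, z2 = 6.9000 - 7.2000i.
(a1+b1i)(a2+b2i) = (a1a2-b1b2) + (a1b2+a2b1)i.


Real = -7.7*6.9 - (-8.8)*(-7.2) = -53.13 - 63.36 = -116.49
Imag = -7.7*(-7.2) + 6.9*(-8.8) = 55.44 - (60.72) = -5.28

-116.4900 - 5.2800i


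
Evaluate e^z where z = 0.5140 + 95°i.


e^0.5140 = 1.6720
cos(95°) = -0.08716
sin(95°) = 0.9962
Real = 1.6720*(-0.08716) = -0.1457
Imag = 1.6720*0.9962 = 1.6656

-0.1457 + 1.6656i


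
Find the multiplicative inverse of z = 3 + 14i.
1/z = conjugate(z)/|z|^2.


|z|^2 = 9+196 = 205
1/z = (3 - 14i)/205

1/z = 0.0146 - 0.0683i


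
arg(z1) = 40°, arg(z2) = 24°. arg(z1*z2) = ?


arg(z1*z2) = 40° + 24° = 64°
Normalized to (-180°, 180°]: 64°

64°


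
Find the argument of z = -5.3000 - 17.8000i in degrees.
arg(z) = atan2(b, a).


Re = -5.3, Im = -17.8
arg = atan2(-17.8, -5.3) = -106.5810 degrees

arg(z) = -106.5810 degrees


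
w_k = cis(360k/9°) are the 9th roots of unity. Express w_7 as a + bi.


Angle = 360*7/9 = 280°
a = cos(280°) = 0.1736
b = sin(280°) = -0.9848

0.1736 - 0.9848i


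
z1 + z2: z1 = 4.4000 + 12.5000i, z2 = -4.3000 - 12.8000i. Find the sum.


Real: 4.4 - 4.3 = 0.1
Imag: 12.5 - 12.8 = -0.3

0.1000 - 0.3000i


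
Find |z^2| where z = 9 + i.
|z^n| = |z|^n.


|z| = sqrt(81+1) = sqrt(82) = 9.0554
|z^2| = |z|^2 = (sqrt(82))^2 = 82

|z^2| = 82


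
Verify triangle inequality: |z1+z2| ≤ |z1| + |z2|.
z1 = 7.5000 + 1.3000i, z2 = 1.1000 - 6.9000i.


|z1| = sqrt(7.5^2 + 1.3^2) = sqrt(57.94) = 7.6118
|z2| = sqrt(1.1^2 + (-6.9)^2) = sqrt(48.82) = 6.9871
z1+z2 = 8.6000 - 5.6000i
|z1+z2| = sqrt(105.32) = 10.2626
|z1|+|z2| = 7.6118 + 6.9871 = 14.5989

|z1+z2| = 10.2626 ≤ |z1|+|z2| = 14.5989 (verified)


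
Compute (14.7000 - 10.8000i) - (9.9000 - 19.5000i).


Real: 14.7 - 9.9 = 4.8
Imag: -10.8 + 19.5 = 8.7

4.8000 + 8.7000i


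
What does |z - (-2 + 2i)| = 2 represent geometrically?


|z - z0| = r is a circle with center z0 and radius r.
Center = (-2, 2), radius = 2

Circle with center (-2, 2) and radius 2


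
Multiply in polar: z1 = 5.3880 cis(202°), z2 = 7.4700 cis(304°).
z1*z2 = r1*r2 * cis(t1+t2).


r = 5.3880 * 7.4700 = 40.2484
theta = 202° + 304° = 506° = 146° (mod 360)

40.2484 cis(146°)


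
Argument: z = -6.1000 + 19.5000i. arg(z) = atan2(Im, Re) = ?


Re = -6.1, Im = 19.5
arg = atan2(19.5, -6.1) = 107.3708 degrees

arg(z) = 107.3708 degrees


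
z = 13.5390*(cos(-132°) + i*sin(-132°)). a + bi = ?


a = 13.5390*cos(-132°) = 13.5390*(-0.66913) = -9.0594
b = 13.5390*sin(-132°) = 13.5390*(-0.74314) = -10.0614

-9.0594 - 10.0614i


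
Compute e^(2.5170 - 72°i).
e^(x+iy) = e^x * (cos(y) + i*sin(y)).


e^2.5170 = 12.39137
cos(-72°) = 0.309017
sin(-72°) = -0.95106
Real = 12.39137*0.309017 = 3.8291
Imag = 12.39137*(-0.95106) = -11.7849

3.8291 - 11.7849i


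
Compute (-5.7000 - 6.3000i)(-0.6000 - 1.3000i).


Real = -5.7*(-0.6) - (-6.3)*(-1.3) = 3.42 - 8.19 = -4.77
Imag = -5.7*(-1.3) - (0.6)*(-6.3) = 7.41 + 3.78 = 11.19

-4.7700 + 11.1900i


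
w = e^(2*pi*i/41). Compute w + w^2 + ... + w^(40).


With w = e^(2*pi*i/41), all 41 of the 41th roots of unity w^0 = 1, w, ..., w^(40) sum to 0: 1 + w + ... + w^(40) = (1 - w^41)/(1 - w) = 0 since w^41 = 1, w ≠ 1.
Removing the root 1: w + w^2 + ... + w^(40) = 0 - 1 = -1

Sum = -1


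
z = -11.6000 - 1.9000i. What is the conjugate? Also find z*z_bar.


z_bar = -11.6000 + 1.9000i
z*z_bar = (-11.6)^2 + (-1.9)^2 = 134.56 + 3.61 = 138.17

z_bar = -11.6000 + 1.9000i, z*z_bar = 138.17


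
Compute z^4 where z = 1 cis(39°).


r^4 = 1^4 = 1
n*theta = 4*39° = 156° = 156° (mod 360)
a = 1*cos(156°) = -0.9135
b = 1*sin(156°) = 0.4067

1 cis(156°) = -0.9135 + 0.4067i


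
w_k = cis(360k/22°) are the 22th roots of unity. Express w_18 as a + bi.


Angle = 360*18/22 = 294.5455°
a = cos(294.5455°) = 0.4154
b = sin(294.5455°) = -0.9096

0.4154 - 0.9096i


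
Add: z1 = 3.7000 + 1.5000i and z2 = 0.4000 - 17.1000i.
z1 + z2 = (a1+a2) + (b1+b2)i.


Real: 3.7 + 0.4 = 4.1
Imag: 1.5 - 17.1 = -15.6

4.1000 - 15.6000i


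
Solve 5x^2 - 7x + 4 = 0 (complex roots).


disc = (-7)^2 - 4*5*4 = 49 - 80 = -31
sqrt(|disc|) = sqrt(31) = 5.5678
Real part = 7/(2*5) = 0.7000
Imag part = 5.5678/(2*5) = 0.5568

0.7000 ± 0.5568i


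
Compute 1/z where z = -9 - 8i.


|z|^2 = 81+64 = 145
1/z = (-9 + 8i)/145

1/z = -0.0621 + 0.0552i


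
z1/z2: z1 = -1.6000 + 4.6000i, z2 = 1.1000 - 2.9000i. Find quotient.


Conjugate of z2 = 1.1000 + 2.9000i
Numerator: (-1.6000 + 4.6000i)(1.1000 + 2.9000i) = -15.1000 + 0.4200i
Denominator: 1.1^2 + (-2.9)^2 = 9.62
Result = (-15.1000 + 0.4200i)/9.62

-1.5696 + 0.0437i


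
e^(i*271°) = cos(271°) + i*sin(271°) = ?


cos(271°) = 0.0175
sin(271°) = -0.9998

e^(i*271°) = 0.0175 - 0.9998i


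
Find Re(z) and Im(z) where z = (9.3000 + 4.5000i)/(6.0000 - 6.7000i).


Multiply by conjugate: (9.3000 + 4.5000i)(6.0000 + 6.7000i) / (6^2 + (-6.7)^2)
Numerator real = 9.3*6 + 4.5*(-6.7) = 25.65
Numerator imag = 4.5*6 - 9.3*(-6.7) = 89.31
Denominator = 80.89
Re(z) = 25.65/80.89 = 0.3171
Im(z) = 89.31/80.89 = 1.1041

Re(z) = 0.3171, Im(z) = 1.1041


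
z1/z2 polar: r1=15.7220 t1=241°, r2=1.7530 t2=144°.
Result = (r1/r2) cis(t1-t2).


r = 15.7220 / 1.7530 = 8.9686
theta = 241° - 144° = 97° = 97° (mod 360)

8.9686 cis(97°)


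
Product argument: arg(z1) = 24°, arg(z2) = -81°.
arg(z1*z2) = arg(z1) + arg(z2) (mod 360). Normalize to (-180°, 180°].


arg(z1*z2) = 24° - 81° = -57°
Normalized to (-180°, 180°]: -57°

-57°


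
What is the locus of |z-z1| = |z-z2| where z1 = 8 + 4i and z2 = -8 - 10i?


Equal distances means the locus is the perpendicular bisector of z1 and z2.
Midpoint = ((8+(-8))/2, (4+(-10))/2) = (0, -3.0000)

Perpendicular bisector through (0, -3.0000)


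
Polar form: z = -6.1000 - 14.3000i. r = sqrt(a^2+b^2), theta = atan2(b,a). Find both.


r = sqrt(37.21+204.49) = sqrt(241.7) = 15.5467
theta = atan2(-14.3, -6.1) = -113.1018 degrees

r = 15.5467, theta = -113.1018 degrees


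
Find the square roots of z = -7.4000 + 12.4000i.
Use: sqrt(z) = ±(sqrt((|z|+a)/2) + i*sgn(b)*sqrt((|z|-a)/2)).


|z| = sqrt(54.76+153.76) = 14.4402
sqrt((|z|+a)/2) = sqrt((14.4402+(-7.4))/2) = sqrt(3.5201) = 1.8762
sqrt((|z|-a)/2) = sqrt((14.4402-(-7.4))/2) = sqrt(10.9201) = 3.3046

±(1.8762 + 3.3046i) i.e. 1.8762 + 3.3046i and -1.8762 - 3.3046i


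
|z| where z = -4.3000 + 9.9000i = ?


|z| = sqrt((-4.3)^2 + 9.9^2) = sqrt(18.49 + 98.01) = sqrt(116.5) = 10.7935

|z| = 10.7935


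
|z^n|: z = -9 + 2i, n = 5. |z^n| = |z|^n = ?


|z| = sqrt(81+4) = sqrt(85) = 9.2195
|z^5| = |z|^5 = (sqrt(85))^5 = 85^2 * sqrt(85) = 7225*sqrt(85)

|z^5| = 7225*sqrt(85) ≈ 66611.2087


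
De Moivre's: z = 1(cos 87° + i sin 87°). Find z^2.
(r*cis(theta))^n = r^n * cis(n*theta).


r^2 = 1^2 = 1
n*theta = 2*87° = 174° = 174° (mod 360)
a = 1*cos(174°) = -0.9945
b = 1*sin(174°) = 0.1045

1 cis(174°) = -0.9945 + 0.1045i
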